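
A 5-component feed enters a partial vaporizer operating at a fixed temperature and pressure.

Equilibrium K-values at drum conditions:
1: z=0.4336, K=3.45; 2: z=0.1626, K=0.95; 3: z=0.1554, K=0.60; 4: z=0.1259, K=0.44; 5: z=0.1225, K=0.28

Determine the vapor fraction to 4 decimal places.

ψ = 0.7036

Rachford–Rice: g(ψ) = Σ zᵢ(Kᵢ−1)/(1+ψ(Kᵢ−1)) = 0.
Feasibility: ΣzᵢKᵢ = 1.8333, Σzᵢ/Kᵢ = 1.2795 — both > 1, two phases present.
Newton iteration, ψ⁰ = 0.58:
  ψ = 0.5800: g = 0.09362, g' = -0.7605 → ψ = 0.7031
  ψ = 0.7031: g = 0.00035, g' = -0.7676 → ψ = 0.7036
Converged at ψ = 0.7036.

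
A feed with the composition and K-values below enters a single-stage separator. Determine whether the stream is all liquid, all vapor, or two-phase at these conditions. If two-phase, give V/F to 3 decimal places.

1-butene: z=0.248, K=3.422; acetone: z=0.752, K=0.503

ΣzᵢKᵢ = 1.227; Σzᵢ/Kᵢ = 1.568.
Both exceed 1, so a two-phase solution exists.
Rachford–Rice: g(ψ) = Σ zᵢ(Kᵢ−1)/(1+ψ(Kᵢ−1)) = 0.
Binary case is linear: z₁(K₁−1)(1+ψ(K₂−1)) + z₂(K₂−1)(1+ψ(K₁−1)) = 0
⇒ ψ = [z₁(K₁−1)+z₂(K₂−1)] / [−(K₁−1)(K₂−1)] = 0.2269/1.2037 = 0.189

two-phase, V/F = 0.189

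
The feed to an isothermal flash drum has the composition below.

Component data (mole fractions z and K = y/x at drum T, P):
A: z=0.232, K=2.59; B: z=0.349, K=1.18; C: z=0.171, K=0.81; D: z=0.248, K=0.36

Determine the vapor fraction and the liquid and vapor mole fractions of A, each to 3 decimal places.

Rachford–Rice: g(ψ) = Σ zᵢ(Kᵢ−1)/(1+ψ(Kᵢ−1)) = 0.
Check two-phase: ΣzᵢKᵢ = 1.240 > 1 and Σzᵢ/Kᵢ = 1.285 > 1, so g(0) = 0.240 > 0 and g(1) = -0.285 < 0.
Iterate (Newton) starting at ψ = 0.65:
  ψ = 0.650: g = -0.0712, g' = -0.457 → ψ = 0.494
  ψ = 0.494: g = -0.0037, g' = -0.418 → ψ = 0.485
Converged at ψ = 0.485.
Compositions from xᵢ = zᵢ/(1+ψ(Kᵢ−1)), yᵢ = Kᵢxᵢ:
  A: x = 0.131, y = 0.339
  B: x = 0.321, y = 0.379
  C: x = 0.188, y = 0.153
  D: x = 0.360, y = 0.129

ψ = 0.485, x_A = 0.131, y_A = 0.339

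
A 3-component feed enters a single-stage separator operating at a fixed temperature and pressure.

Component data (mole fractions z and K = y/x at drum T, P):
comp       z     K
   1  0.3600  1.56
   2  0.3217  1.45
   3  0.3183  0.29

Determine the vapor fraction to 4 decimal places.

Iterate (Newton) starting at ψ = 0.5:
  ψ = 0.5000: g = -0.07470, g' = -0.4980 → ψ = 0.3500
  ψ = 0.3500: g = -0.00709, g' = -0.4117 → ψ = 0.3328
  ψ = 0.3328: g = -0.00006, g' = -0.4046 → ψ = 0.3326
Converged at ψ = 0.3326.

ψ = 0.3326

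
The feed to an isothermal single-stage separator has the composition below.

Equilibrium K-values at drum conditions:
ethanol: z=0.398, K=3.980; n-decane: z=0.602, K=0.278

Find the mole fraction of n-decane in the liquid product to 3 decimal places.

Material balance + equilibrium reduce to Σ zᵢ(Kᵢ−1)/(1+V/F(Kᵢ−1)) = 0.
Check two-phase: ΣzᵢKᵢ = 1.751 > 1 and Σzᵢ/Kᵢ = 2.265 > 1, so g(0) = 0.751 > 0 and g(1) = -1.265 < 0.
Binary case is linear: z₁(K₁−1)(1+V/F(K₂−1)) + z₂(K₂−1)(1+V/F(K₁−1)) = 0
⇒ V/F = [z₁(K₁−1)+z₂(K₂−1)] / [−(K₁−1)(K₂−1)] = 0.7514/2.1516 = 0.349
Compositions from xᵢ = zᵢ/(1+V/F(Kᵢ−1)), yᵢ = Kᵢxᵢ:
  ethanol: x = 0.195, y = 0.776
  n-decane: x = 0.805, y = 0.224

x_n-decane = 0.805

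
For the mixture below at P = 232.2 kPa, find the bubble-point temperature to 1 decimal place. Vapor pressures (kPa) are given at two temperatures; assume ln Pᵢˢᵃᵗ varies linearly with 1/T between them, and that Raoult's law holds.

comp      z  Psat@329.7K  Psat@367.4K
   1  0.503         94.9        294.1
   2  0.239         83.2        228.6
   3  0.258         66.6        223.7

Bubble-point temperature: ΣzᵢPᵢˢᵃᵗ(T) = P. Interpolate ln Pᵢˢᵃᵗ = aᵢ + bᵢ/T.
  T = 329.7 K: ΣzᵢPᵢˢᵃᵗ = 84.80 kPa
  T = 367.4 K: ΣzᵢPᵢˢᵃᵗ = 260.28 kPa
  T = 348.5 K: ΣzᵢPᵢˢᵃᵗ = 152.83 kPa
  T = 357.9 K: ΣzᵢPᵢˢᵃᵗ = 200.55 kPa
  T = 362.6 K: ΣzᵢPᵢˢᵃᵗ = 228.54 kPa
  T = 365.0 K: ΣzᵢPᵢˢᵃᵗ = 244.00 kPa
Interpolating between 362.6 K and 365.0 K gives T ≈ 363.2 K.

T = 363.2 K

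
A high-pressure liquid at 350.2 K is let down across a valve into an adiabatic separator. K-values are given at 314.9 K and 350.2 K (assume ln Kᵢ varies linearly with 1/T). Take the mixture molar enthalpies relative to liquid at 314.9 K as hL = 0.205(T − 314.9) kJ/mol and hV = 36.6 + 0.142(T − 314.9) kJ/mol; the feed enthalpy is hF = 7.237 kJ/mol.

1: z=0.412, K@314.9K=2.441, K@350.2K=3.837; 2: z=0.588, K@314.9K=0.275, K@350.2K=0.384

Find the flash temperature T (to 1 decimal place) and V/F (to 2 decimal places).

T = 317.1 K, V/F = 0.19

Adiabatic flash: solve Rachford–Rice at each trial T, then check hF = ψ·hV(T) + (1−ψ)·hL(T).
  T = 314.9 K: K = (2.441, 0.275), RR gives ψ = 0.160, H_out = 5.864 kJ/mol
  T = 350.2 K: K = (3.837, 0.384), RR gives ψ = 0.462, H_out = 23.103 kJ/mol
  T = 332.5 K: K = (3.095, 0.328), RR gives ψ = 0.332, H_out = 15.398 kJ/mol
  T = 323.7 K: K = (2.758, 0.301), RR gives ψ = 0.255, H_out = 10.989 kJ/mol
  T = 319.3 K: K = (2.597, 0.288), RR gives ψ = 0.210, H_out = 8.539 kJ/mol
  T = 317.1 K: K = (2.518, 0.281), RR gives ψ = 0.186, H_out = 7.234 kJ/mol
Linear interpolation between T = 317.1 (H_out = 7.234) and T = 319.3 (H_out = 8.539) on hF = 7.237 gives T ≈ 317.1 K, at which ψ = 0.19.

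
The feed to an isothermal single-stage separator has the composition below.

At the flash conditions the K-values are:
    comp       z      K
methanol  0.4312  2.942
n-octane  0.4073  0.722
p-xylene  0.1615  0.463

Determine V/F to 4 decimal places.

V/F = 0.8683

Newton iteration, V/F⁰ = 0.41:
  V/F = 0.4100: g = 0.22719, g' = -0.6207 → V/F = 0.7760
  V/F = 0.7760: g = 0.04096, g' = -0.4468 → V/F = 0.8677
  V/F = 0.8677: g = 0.00026, g' = -0.4435 → V/F = 0.8683
Converged at V/F = 0.8683.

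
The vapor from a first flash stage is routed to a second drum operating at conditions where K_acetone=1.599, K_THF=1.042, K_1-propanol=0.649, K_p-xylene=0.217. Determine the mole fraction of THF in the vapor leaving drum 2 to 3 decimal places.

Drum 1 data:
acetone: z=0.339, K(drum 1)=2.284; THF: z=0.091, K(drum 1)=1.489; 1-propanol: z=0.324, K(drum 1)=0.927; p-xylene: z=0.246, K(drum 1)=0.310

Drum 1:
Rachford–Rice: g(ψ₁) = Σ zᵢ(Kᵢ−1)/(1+ψ₁(Kᵢ−1)) = 0.
Check two-phase: ΣzᵢKᵢ = 1.286 > 1 and Σzᵢ/Kᵢ = 1.353 > 1, so g(0) = 0.286 > 0 and g(1) = -0.353 < 0.
Iterate (Newton) starting at ψ₁ = 0.5:
  ψ₁ = 0.500: g = 0.0172, g' = -0.496 → ψ₁ = 0.535
  ψ₁ = 0.535: g = -0.0002, g' = -0.506 → ψ₁ = 0.534
Converged at ψ₁ = 0.534.
Drum-1 compositions:
  acetone: x = 0.201, y = 0.459
  THF: x = 0.072, y = 0.107
  1-propanol: x = 0.337, y = 0.313
  p-xylene: x = 0.390, y = 0.121
Drum-2 feed = drum-1 vapor: z₂ = (0.4592, 0.1074, 0.3125, 0.1208).
Drum 2:
Iterate (Newton) starting at ψ₂ = 0.54:
  ψ₂ = 0.540: g = -0.0869, g' = -0.375 → ψ₂ = 0.308
  ψ₂ = 0.308: g = -0.0110, g' = -0.295 → ψ₂ = 0.271
  ψ₂ = 0.271: g = -0.0001, g' = -0.288 → ψ₂ = 0.270
Converged at ψ₂ = 0.270.
  acetone: x = 0.395, y = 0.632
  THF: x = 0.106, y = 0.111
  1-propanol: x = 0.345, y = 0.224
  p-xylene: x = 0.153, y = 0.033

y_THF (drum 2) = 0.111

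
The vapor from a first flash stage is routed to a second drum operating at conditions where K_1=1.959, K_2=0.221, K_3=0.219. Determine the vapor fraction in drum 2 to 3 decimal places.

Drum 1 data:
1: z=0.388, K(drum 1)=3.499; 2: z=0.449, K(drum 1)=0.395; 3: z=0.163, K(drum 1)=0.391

V/F (drum 2) = 0.546

Drum 1:
Rachford–Rice: g(ψ₁) = Σ zᵢ(Kᵢ−1)/(1+ψ₁(Kᵢ−1)) = 0.
Check two-phase: ΣzᵢKᵢ = 1.599 > 1 and Σzᵢ/Kᵢ = 1.664 > 1, so g(0) = 0.599 > 0 and g(1) = -0.664 < 0.
Newton–Raphson from ψ₁ = 0.55:
  ψ₁ = 0.550: g = -0.1480, g' = -0.936 → ψ₁ = 0.392
  ψ₁ = 0.392: g = 0.0035, g' = -1.005 → ψ₁ = 0.395
Converged at ψ₁ = 0.395.
Drum-1 compositions:
  1: x = 0.195, y = 0.683
  2: x = 0.590, y = 0.233
  3: x = 0.215, y = 0.084
Drum-2 feed = drum-1 vapor: z₂ = (0.6830, 0.2331, 0.0839).
Drum 2:
Let ψ₂ = V/F and solve Σ zᵢ(Kᵢ−1)/(1+ψ₂(Kᵢ−1)) = 0.
Check two-phase: ΣzᵢKᵢ = 1.408 > 1 and Σzᵢ/Kᵢ = 1.787 > 1, so g(0) = 0.408 > 0 and g(1) = -0.787 < 0.
Newton iteration, ψ₂⁰ = 0.5:
  ψ₂ = 0.500: g = 0.0377, g' = -0.804 → ψ₂ = 0.547
  ψ₂ = 0.547: g = -0.0011, g' = -0.856 → ψ₂ = 0.546
Converged at ψ₂ = 0.546.
  1: x = 0.448, y = 0.878
  2: x = 0.405, y = 0.090
  3: x = 0.146, y = 0.032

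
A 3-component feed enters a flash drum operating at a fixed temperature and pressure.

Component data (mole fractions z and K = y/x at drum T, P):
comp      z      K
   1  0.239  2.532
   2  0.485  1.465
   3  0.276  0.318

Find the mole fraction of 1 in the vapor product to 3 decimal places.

Material balance + equilibrium reduce to Σ zᵢ(Kᵢ−1)/(1+ψ(Kᵢ−1)) = 0.
g(0) = ΣzᵢKᵢ − 1 = 0.403 and g(1) = 1 − Σzᵢ/Kᵢ = -0.293, so a root lies in (0, 1).
Newton iteration, ψ⁰ = 0.5:
  ψ = 0.500: g = 0.1047, g' = -0.544 → ψ = 0.692
  ψ = 0.692: g = -0.0083, g' = -0.653 → ψ = 0.680
  ψ = 0.680: g = -0.0001, g' = -0.641 → ψ = 0.679
Converged at ψ = 0.679.
Compositions from xᵢ = zᵢ/(1+ψ(Kᵢ−1)), yᵢ = Kᵢxᵢ:
  1: x = 0.117, y = 0.297
  2: x = 0.369, y = 0.540
  3: x = 0.514, y = 0.164

y_1 = 0.297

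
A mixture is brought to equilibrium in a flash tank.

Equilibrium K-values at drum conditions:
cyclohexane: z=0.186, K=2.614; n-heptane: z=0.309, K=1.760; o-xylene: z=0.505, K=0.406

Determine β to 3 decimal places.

Let β = V/F and solve Σ zᵢ(Kᵢ−1)/(1+β(Kᵢ−1)) = 0.
g(0) = ΣzᵢKᵢ − 1 = 0.235 and g(1) = 1 − Σzᵢ/Kᵢ = -0.491, so a root lies in (0, 1).
Iterate (Newton) starting at β = 0.5:
  β = 0.500: g = -0.0904, g' = -0.603 → β = 0.350
  β = 0.350: g = -0.0014, g' = -0.593 → β = 0.348
Converged at β = 0.348.

β = 0.348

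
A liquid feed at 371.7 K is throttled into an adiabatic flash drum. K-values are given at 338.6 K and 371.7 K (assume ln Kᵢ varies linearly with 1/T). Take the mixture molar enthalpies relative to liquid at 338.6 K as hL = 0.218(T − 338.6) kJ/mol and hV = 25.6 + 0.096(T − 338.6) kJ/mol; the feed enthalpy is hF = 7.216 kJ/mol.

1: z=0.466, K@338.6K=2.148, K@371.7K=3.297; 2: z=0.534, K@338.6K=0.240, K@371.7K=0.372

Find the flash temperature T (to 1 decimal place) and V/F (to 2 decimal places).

Adiabatic flash: solve Rachford–Rice at each trial T, then check hF = ψ·hV(T) + (1−ψ)·hL(T).
  T = 338.6 K: K = (2.148, 0.240), RR gives ψ = 0.148, H_out = 3.789 kJ/mol
  T = 371.7 K: K = (3.297, 0.372), RR gives ψ = 0.510, H_out = 18.203 kJ/mol
  T = 355.1 K: K = (2.686, 0.302), RR gives ψ = 0.351, H_out = 11.867 kJ/mol
  T = 346.9 K: K = (2.410, 0.270), RR gives ψ = 0.260, H_out = 8.193 kJ/mol
  T = 342.8 K: K = (2.278, 0.255), RR gives ψ = 0.208, H_out = 6.127 kJ/mol
  T = 344.9 K: K = (2.345, 0.263), RR gives ψ = 0.235, H_out = 7.209 kJ/mol
Linear interpolation between T = 344.9 (H_out = 7.209) and T = 346.9 (H_out = 8.193) on hF = 7.216 gives T ≈ 344.9 K, at which ψ = 0.24.

T = 344.9 K, V/F = 0.24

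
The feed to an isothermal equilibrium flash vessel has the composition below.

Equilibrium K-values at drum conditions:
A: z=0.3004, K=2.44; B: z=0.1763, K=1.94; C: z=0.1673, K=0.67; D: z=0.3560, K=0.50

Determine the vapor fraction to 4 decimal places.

Let ψ = V/F and solve Σ zᵢ(Kᵢ−1)/(1+ψ(Kᵢ−1)) = 0.
Feasibility: ΣzᵢKᵢ = 1.3651, Σzᵢ/Kᵢ = 1.1757 — both > 1, two phases present.
Newton–Raphson from ψ = 0.45:
  ψ = 0.4500: g = 0.08443, g' = -0.4796 → ψ = 0.6260
  ψ = 0.6260: g = 0.00313, g' = -0.4515 → ψ = 0.6330
Converged at ψ = 0.6330.

ψ = 0.6330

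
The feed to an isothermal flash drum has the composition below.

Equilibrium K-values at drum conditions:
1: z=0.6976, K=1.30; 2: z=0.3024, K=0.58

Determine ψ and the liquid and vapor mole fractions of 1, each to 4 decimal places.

ψ = 0.6530, x_1 = 0.5833, y_1 = 0.7583

Let ψ = V/F and solve Σ zᵢ(Kᵢ−1)/(1+ψ(Kᵢ−1)) = 0.
Feasibility: ΣzᵢKᵢ = 1.0823, Σzᵢ/Kᵢ = 1.0580 — both > 1, two phases present.
Iterate (Newton) starting at ψ = 0.35:
  ψ = 0.3500: g = 0.04050, g' = -0.1247 → ψ = 0.6747
  ψ = 0.6747: g = -0.00318, g' = -0.1473 → ψ = 0.6531
  ψ = 0.6531: g = -0.00002, g' = -0.1452 → ψ = 0.6530
Converged at ψ = 0.6530.
Compositions from xᵢ = zᵢ/(1+ψ(Kᵢ−1)), yᵢ = Kᵢxᵢ:
  1: x = 0.5833, y = 0.7583
  2: x = 0.4167, y = 0.2417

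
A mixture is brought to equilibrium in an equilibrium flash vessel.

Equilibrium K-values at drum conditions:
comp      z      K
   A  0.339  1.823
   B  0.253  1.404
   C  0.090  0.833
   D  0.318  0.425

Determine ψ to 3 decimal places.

ψ = 0.527

Material balance + equilibrium reduce to Σ zᵢ(Kᵢ−1)/(1+ψ(Kᵢ−1)) = 0.
g(0) = ΣzᵢKᵢ − 1 = 0.183 and g(1) = 1 − Σzᵢ/Kᵢ = -0.222, so a root lies in (0, 1).
Iterate (Newton) starting at ψ = 0.32:
  ψ = 0.320: g = 0.0714, g' = -0.337 → ψ = 0.532
  ψ = 0.532: g = -0.0017, g' = -0.360 → ψ = 0.527
Converged at ψ = 0.527.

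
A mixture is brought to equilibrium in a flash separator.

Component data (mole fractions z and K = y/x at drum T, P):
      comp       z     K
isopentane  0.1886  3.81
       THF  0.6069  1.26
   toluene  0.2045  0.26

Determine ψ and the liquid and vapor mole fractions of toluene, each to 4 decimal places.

ψ = 0.6973, x_toluene = 0.4225, y_toluene = 0.1099

Material balance + equilibrium reduce to Σ zᵢ(Kᵢ−1)/(1+ψ(Kᵢ−1)) = 0.
g(0) = ΣzᵢKᵢ − 1 = 0.5364 and g(1) = 1 − Σzᵢ/Kᵢ = -0.3177, so a root lies in (0, 1).
Newton–Raphson from ψ = 0.5:
  ψ = 0.5000: g = 0.11979, g' = -0.5717 → ψ = 0.7095
  ψ = 0.7095: g = -0.00838, g' = -0.6918 → ψ = 0.6974
  ψ = 0.6974: g = -0.00009, g' = -0.6776 → ψ = 0.6973
Converged at ψ = 0.6973.
Compositions from xᵢ = zᵢ/(1+ψ(Kᵢ−1)), yᵢ = Kᵢxᵢ:
  isopentane: x = 0.0637, y = 0.2428
  THF: x = 0.5138, y = 0.6473
  toluene: x = 0.4225, y = 0.1099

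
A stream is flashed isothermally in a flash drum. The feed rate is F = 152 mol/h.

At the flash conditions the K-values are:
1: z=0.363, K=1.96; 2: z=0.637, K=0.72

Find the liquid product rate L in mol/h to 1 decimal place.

L = 55.8 mol/h

Material balance + equilibrium reduce to Σ zᵢ(Kᵢ−1)/(1+V/F(Kᵢ−1)) = 0.
Feasibility: ΣzᵢKᵢ = 1.170, Σzᵢ/Kᵢ = 1.070 — both > 1, two phases present.
Newton iteration, V/F⁰ = 0.6:
  V/F = 0.600: g = 0.0067, g' = -0.207 → V/F = 0.633
Converged at V/F = 0.633.
Then V = V/F·F = 0.6329·152 = 96.2 mol/h and L = F − V = 55.8 mol/h.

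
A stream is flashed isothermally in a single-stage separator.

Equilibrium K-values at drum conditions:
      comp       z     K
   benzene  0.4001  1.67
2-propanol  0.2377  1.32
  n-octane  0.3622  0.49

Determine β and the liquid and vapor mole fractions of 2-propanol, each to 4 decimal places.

β = 0.5629, x_2-propanol = 0.2014, y_2-propanol = 0.2659

Let β = V/F and solve Σ zᵢ(Kᵢ−1)/(1+β(Kᵢ−1)) = 0.
Feasibility: ΣzᵢKᵢ = 1.1594, Σzᵢ/Kᵢ = 1.1588 — both > 1, two phases present.
Iterate (Newton) starting at β = 0.5:
  β = 0.5000: g = 0.01842, g' = -0.2886 → β = 0.5638
  β = 0.5638: g = -0.00028, g' = -0.2977 → β = 0.5629
Converged at β = 0.5629.
Compositions from xᵢ = zᵢ/(1+β(Kᵢ−1)), yᵢ = Kᵢxᵢ:
  benzene: x = 0.2905, y = 0.4852
  2-propanol: x = 0.2014, y = 0.2659
  n-octane: x = 0.5081, y = 0.2489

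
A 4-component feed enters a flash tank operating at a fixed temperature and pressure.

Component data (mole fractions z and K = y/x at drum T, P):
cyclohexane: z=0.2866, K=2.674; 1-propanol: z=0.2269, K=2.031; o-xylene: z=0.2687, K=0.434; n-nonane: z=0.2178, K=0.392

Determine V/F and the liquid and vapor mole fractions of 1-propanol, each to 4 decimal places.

Newton iteration, V/F⁰ = 0.5:
  V/F = 0.5000: g = 0.01316, g' = -0.6767 → V/F = 0.5194
Converged at V/F = 0.5194.
Compositions from xᵢ = zᵢ/(1+V/F(Kᵢ−1)), yᵢ = Kᵢxᵢ:
  cyclohexane: x = 0.1533, y = 0.4099
  1-propanol: x = 0.1478, y = 0.3001
  o-xylene: x = 0.3806, y = 0.1652
  n-nonane: x = 0.3183, y = 0.1248

V/F = 0.5194, x_1-propanol = 0.1478, y_1-propanol = 0.3001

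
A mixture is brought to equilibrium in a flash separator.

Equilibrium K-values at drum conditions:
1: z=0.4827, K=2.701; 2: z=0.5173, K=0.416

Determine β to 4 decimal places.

β = 0.5224

Let β = V/F and solve Σ zᵢ(Kᵢ−1)/(1+β(Kᵢ−1)) = 0.
Feasibility: ΣzᵢKᵢ = 1.5190, Σzᵢ/Kᵢ = 1.4222 — both > 1, two phases present.
Binary case is linear: z₁(K₁−1)(1+β(K₂−1)) + z₂(K₂−1)(1+β(K₁−1)) = 0
⇒ β = [z₁(K₁−1)+z₂(K₂−1)] / [−(K₁−1)(K₂−1)] = 0.51897/0.99338 = 0.5224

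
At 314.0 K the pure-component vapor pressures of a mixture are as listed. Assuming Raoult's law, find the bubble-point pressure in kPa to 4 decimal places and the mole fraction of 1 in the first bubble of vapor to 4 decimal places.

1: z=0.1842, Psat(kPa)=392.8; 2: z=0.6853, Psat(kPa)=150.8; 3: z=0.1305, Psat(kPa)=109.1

At the bubble point ψ → 0, so ΣzᵢKᵢ = 1 with Kᵢ = Pᵢˢᵃᵗ/P ⇒ P = ΣzᵢPᵢˢᵃᵗ.
P = 0.1842·392.8 + 0.6853·150.8 + 0.1305·109.1 = 189.9346 kPa
yᵢ = zᵢPᵢˢᵃᵗ/P ⇒ y_1 = 0.1842·392.8/189.9346 = 0.3809

Pbub = 189.9346 kPa, y_1 = 0.3809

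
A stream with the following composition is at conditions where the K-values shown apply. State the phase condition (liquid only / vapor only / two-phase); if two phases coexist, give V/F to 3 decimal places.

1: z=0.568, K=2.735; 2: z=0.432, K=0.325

ΣzᵢKᵢ = 1.694; Σzᵢ/Kᵢ = 1.537.
Both exceed 1, so a two-phase solution exists.
Binary case is linear: z₁(K₁−1)(1+ψ(K₂−1)) + z₂(K₂−1)(1+ψ(K₁−1)) = 0
⇒ ψ = [z₁(K₁−1)+z₂(K₂−1)] / [−(K₁−1)(K₂−1)] = 0.6939/1.1711 = 0.592

two-phase, V/F = 0.592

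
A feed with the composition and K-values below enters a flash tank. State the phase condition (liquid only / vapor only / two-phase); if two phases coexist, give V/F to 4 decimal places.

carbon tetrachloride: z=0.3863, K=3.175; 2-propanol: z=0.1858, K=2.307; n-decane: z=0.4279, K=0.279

ΣzᵢKᵢ = 1.7745; Σzᵢ/Kᵢ = 1.7359.
Both exceed 1, so a two-phase solution exists.
Material balance + equilibrium reduce to Σ zᵢ(Kᵢ−1)/(1+ψ(Kᵢ−1)) = 0.
Newton iteration, ψ⁰ = 0.38:
  ψ = 0.3800: g = 0.19732, g' = -1.1115 → ψ = 0.5575
  ψ = 0.5575: g = 0.00431, g' = -1.1015 → ψ = 0.5614
Converged at ψ = 0.5614.

two-phase, V/F = 0.5614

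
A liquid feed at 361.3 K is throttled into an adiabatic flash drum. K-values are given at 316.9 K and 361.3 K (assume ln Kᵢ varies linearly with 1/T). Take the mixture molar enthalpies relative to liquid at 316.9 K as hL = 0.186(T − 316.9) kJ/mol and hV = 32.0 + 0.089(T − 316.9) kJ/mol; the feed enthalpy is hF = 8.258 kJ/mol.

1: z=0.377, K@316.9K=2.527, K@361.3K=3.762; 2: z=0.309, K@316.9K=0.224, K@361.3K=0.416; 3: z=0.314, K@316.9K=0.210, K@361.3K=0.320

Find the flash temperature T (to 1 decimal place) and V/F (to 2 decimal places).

Adiabatic flash: solve Rachford–Rice at each trial T, then check hF = ψ·hV(T) + (1−ψ)·hL(T).
  T = 316.9 K: K = (2.527, 0.224, 0.210), RR gives ψ = 0.073, H_out = 2.351 kJ/mol
  T = 361.3 K: K = (3.762, 0.416, 0.320), RR gives ψ = 0.370, H_out = 18.492 kJ/mol
  T = 339.1 K: K = (3.124, 0.312, 0.263), RR gives ψ = 0.235, H_out = 11.151 kJ/mol
  T = 328.0 K: K = (2.820, 0.266, 0.236), RR gives ψ = 0.161, H_out = 7.033 kJ/mol
  T = 333.6 K: K = (2.972, 0.288, 0.249), RR gives ψ = 0.199, H_out = 9.165 kJ/mol
  T = 330.8 K: K = (2.895, 0.277, 0.243), RR gives ψ = 0.180, H_out = 8.115 kJ/mol
  T = 332.2 K: K = (2.933, 0.282, 0.246), RR gives ψ = 0.190, H_out = 8.643 kJ/mol
Linear interpolation between T = 330.8 (H_out = 8.115) and T = 332.2 (H_out = 8.643) on hF = 8.258 gives T ≈ 331.2 K, at which ψ = 0.18.

T = 331.2 K, V/F = 0.18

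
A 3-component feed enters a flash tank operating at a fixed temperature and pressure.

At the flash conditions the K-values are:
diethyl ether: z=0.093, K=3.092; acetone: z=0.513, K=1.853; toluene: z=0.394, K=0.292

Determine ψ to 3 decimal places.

Material balance + equilibrium reduce to Σ zᵢ(Kᵢ−1)/(1+ψ(Kᵢ−1)) = 0.
g(0) = ΣzᵢKᵢ − 1 = 0.353 and g(1) = 1 − Σzᵢ/Kᵢ = -0.656, so a root lies in (0, 1).
Newton–Raphson from ψ = 0.68:
  ψ = 0.680: g = -0.1807, g' = -0.953 → ψ = 0.490
  ψ = 0.490: g = -0.0228, g' = -0.748 → ψ = 0.460
Converged at ψ = 0.460.

ψ = 0.460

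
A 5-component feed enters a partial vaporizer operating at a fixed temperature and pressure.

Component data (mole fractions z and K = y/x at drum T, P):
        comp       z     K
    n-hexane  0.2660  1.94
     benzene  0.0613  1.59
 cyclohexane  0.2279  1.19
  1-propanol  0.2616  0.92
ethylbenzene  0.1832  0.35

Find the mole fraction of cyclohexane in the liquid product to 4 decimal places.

Rachford–Rice: g(β) = Σ zᵢ(Kᵢ−1)/(1+β(Kᵢ−1)) = 0.
Check two-phase: ΣzᵢKᵢ = 1.1895 > 1 and Σzᵢ/Kᵢ = 1.1750 > 1, so g(0) = 0.1895 > 0 and g(1) = -0.1750 < 0.
Newton–Raphson from β = 0.5:
  β = 0.5000: g = 0.03935, g' = -0.3001 → β = 0.6312
  β = 0.6312: g = -0.00201, g' = -0.3349 → β = 0.6252
  β = 0.6252: g = -0.00001, g' = -0.3327 → β = 0.6251
Converged at β = 0.6251.
Compositions from xᵢ = zᵢ/(1+β(Kᵢ−1)), yᵢ = Kᵢxᵢ:
  n-hexane: x = 0.1675, y = 0.3250
  benzene: x = 0.0448, y = 0.0712
  cyclohexane: x = 0.2037, y = 0.2424
  1-propanol: x = 0.2754, y = 0.2533
  ethylbenzene: x = 0.3086, y = 0.1080

x_cyclohexane = 0.2037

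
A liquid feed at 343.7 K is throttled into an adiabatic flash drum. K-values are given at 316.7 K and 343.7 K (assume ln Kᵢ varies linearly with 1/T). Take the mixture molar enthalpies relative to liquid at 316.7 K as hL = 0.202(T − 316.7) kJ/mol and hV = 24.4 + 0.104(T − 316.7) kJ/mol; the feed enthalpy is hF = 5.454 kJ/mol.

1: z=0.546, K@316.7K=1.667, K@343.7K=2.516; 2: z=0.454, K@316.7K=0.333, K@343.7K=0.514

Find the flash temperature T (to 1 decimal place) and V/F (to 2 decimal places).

Adiabatic flash: solve Rachford–Rice at each trial T, then check hF = ψ·hV(T) + (1−ψ)·hL(T).
  T = 316.7 K: K = (1.667, 0.333), RR gives ψ = 0.138, H_out = 3.366 kJ/mol
  T = 343.7 K: K = (2.516, 0.514), RR gives ψ = 0.824, H_out = 23.379 kJ/mol
  T = 330.2 K: K = (2.065, 0.417), RR gives ψ = 0.511, H_out = 14.519 kJ/mol
  T = 323.4 K: K = (1.858, 0.373), RR gives ψ = 0.342, H_out = 9.481 kJ/mol
  T = 320.0 K: K = (1.760, 0.353), RR gives ψ = 0.246, H_out = 6.579 kJ/mol
  T = 318.4 K: K = (1.714, 0.343), RR gives ψ = 0.195, H_out = 5.079 kJ/mol
Linear interpolation between T = 318.4 (H_out = 5.079) and T = 320.0 (H_out = 6.579) on hF = 5.454 gives T ≈ 318.8 K, at which ψ = 0.21.

T = 318.8 K, V/F = 0.21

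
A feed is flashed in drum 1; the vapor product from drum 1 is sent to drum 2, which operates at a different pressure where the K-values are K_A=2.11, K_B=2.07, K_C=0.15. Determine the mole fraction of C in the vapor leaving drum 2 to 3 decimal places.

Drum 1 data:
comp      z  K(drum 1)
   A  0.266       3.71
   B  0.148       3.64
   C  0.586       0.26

Drum 1:
Let ψ₁ = V/F and solve Σ zᵢ(Kᵢ−1)/(1+ψ₁(Kᵢ−1)) = 0.
g(0) = ΣzᵢKᵢ − 1 = 0.678 and g(1) = 1 − Σzᵢ/Kᵢ = -1.366, so a root lies in (0, 1).
Newton–Raphson from ψ₁ = 0.42:
  ψ₁ = 0.420: g = -0.1068, g' = -1.335 → ψ₁ = 0.340
  ψ₁ = 0.340: g = 0.0016, g' = -1.389 → ψ₁ = 0.341
Converged at ψ₁ = 0.341.
Drum-1 compositions:
  A: x = 0.138, y = 0.513
  B: x = 0.078, y = 0.283
  C: x = 0.784, y = 0.204
Drum-2 feed = drum-1 vapor: z₂ = (0.5128, 0.2834, 0.2038).
Drum 2:
Iterate (Newton) starting at ψ₂ = 0.5:
  ψ₂ = 0.500: g = 0.2623, g' = -0.844 → ψ₂ = 0.811
  ψ₂ = 0.811: g = -0.0951, g' = -1.791 → ψ₂ = 0.758
  ψ₂ = 0.758: g = -0.0098, g' = -1.447 → ψ₂ = 0.751
Converged at ψ₂ = 0.751.
  A: x = 0.280, y = 0.590
  B: x = 0.157, y = 0.325
  C: x = 0.563, y = 0.084

y_C (drum 2) = 0.084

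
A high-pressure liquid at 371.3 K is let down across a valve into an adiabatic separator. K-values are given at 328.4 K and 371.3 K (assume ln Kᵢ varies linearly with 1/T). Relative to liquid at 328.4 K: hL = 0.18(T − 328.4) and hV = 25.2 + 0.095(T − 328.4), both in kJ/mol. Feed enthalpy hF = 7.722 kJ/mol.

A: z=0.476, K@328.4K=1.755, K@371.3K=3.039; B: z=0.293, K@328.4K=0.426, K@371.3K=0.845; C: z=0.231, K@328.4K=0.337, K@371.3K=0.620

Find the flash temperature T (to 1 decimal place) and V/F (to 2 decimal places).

Adiabatic flash: solve Rachford–Rice at each trial T, then check hF = ψ·hV(T) + (1−ψ)·hL(T).
  T = 328.4 K: K = (1.755, 0.426, 0.337), RR gives ψ = 0.082, H_out = 2.065 kJ/mol
  T = 371.3 K: K = (3.039, 0.845, 0.620), RR gives ψ = 1.000, H_out = 29.276 kJ/mol
  T = 349.9 K: K = (2.350, 0.613, 0.466), RR gives ψ = 0.654, H_out = 19.159 kJ/mol
  T = 339.1 K: K = (2.039, 0.514, 0.398), RR gives ψ = 0.379, H_out = 11.130 kJ/mol
  T = 333.8 K: K = (1.895, 0.469, 0.367), RR gives ψ = 0.240, H_out = 6.910 kJ/mol
  T = 336.5 K: K = (1.968, 0.491, 0.383), RR gives ψ = 0.312, H_out = 9.106 kJ/mol
  T = 335.1 K: K = (1.930, 0.480, 0.374), RR gives ψ = 0.275, H_out = 7.982 kJ/mol
Linear interpolation between T = 333.8 (H_out = 6.910) and T = 335.1 (H_out = 7.982) on hF = 7.722 gives T ≈ 334.8 K, at which ψ = 0.27.

T = 334.8 K, V/F = 0.27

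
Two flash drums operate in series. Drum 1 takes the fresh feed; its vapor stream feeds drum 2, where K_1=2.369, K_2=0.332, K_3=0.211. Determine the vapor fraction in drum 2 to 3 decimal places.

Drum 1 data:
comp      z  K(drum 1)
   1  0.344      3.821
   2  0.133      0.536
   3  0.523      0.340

Drum 1:
Rachford–Rice: g(ψ₁) = Σ zᵢ(Kᵢ−1)/(1+ψ₁(Kᵢ−1)) = 0.
g(0) = ΣzᵢKᵢ − 1 = 0.564 and g(1) = 1 − Σzᵢ/Kᵢ = -0.876, so a root lies in (0, 1).
Newton–Raphson from ψ₁ = 0.43:
  ψ₁ = 0.430: g = -0.1205, g' = -1.048 → ψ₁ = 0.315
  ψ₁ = 0.315: g = 0.0058, g' = -1.170 → ψ₁ = 0.320
Converged at ψ₁ = 0.320.
Drum-1 compositions:
  1: x = 0.181, y = 0.691
  2: x = 0.156, y = 0.084
  3: x = 0.663, y = 0.225
Drum-2 feed = drum-1 vapor: z₂ = (0.6909, 0.0837, 0.2254).
Drum 2:
Iterate (Newton) starting at ψ₂ = 0.5:
  ψ₂ = 0.500: g = 0.1838, g' = -0.923 → ψ₂ = 0.699
  ψ₂ = 0.699: g = -0.0182, g' = -1.167 → ψ₂ = 0.683
Converged at ψ₂ = 0.683.
  1: x = 0.357, y = 0.846
  2: x = 0.154, y = 0.051
  3: x = 0.489, y = 0.103

V/F (drum 2) = 0.683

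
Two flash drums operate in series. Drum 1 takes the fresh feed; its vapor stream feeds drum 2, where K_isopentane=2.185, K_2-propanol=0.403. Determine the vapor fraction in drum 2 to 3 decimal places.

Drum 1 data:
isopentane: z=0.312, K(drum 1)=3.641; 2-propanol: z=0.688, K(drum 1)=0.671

Drum 1:
Material balance + equilibrium reduce to Σ zᵢ(Kᵢ−1)/(1+ψ₁(Kᵢ−1)) = 0.
g(0) = ΣzᵢKᵢ − 1 = 0.598 and g(1) = 1 − Σzᵢ/Kᵢ = -0.111, so a root lies in (0, 1).
Newton iteration, ψ₁⁰ = 0.5:
  ψ₁ = 0.500: g = 0.0842, g' = -0.511 → ψ₁ = 0.665
  ψ₁ = 0.665: g = 0.0093, g' = -0.409 → ψ₁ = 0.688
Converged at ψ₁ = 0.688.
Drum-1 compositions:
  isopentane: x = 0.111, y = 0.403
  2-propanol: x = 0.889, y = 0.597
Drum-2 feed = drum-1 vapor: z₂ = (0.4033, 0.5967).
Drum 2:
Material balance + equilibrium reduce to Σ zᵢ(Kᵢ−1)/(1+ψ₂(Kᵢ−1)) = 0.
g(0) = ΣzᵢKᵢ − 1 = 0.122 and g(1) = 1 − Σzᵢ/Kᵢ = -0.665, so a root lies in (0, 1).
Binary case is linear: z₁(K₁−1)(1+ψ₂(K₂−1)) + z₂(K₂−1)(1+ψ₂(K₁−1)) = 0
⇒ ψ₂ = [z₁(K₁−1)+z₂(K₂−1)] / [−(K₁−1)(K₂−1)] = 0.1217/0.7074 = 0.172
  isopentane: x = 0.335, y = 0.732
  2-propanol: x = 0.665, y = 0.268

V/F (drum 2) = 0.172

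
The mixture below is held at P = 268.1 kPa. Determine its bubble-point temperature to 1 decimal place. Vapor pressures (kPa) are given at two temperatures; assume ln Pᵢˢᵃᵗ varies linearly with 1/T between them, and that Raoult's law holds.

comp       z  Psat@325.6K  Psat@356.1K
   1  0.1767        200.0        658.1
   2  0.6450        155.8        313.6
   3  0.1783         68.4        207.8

T = 345.9 K

Bubble-point temperature: ΣzᵢPᵢˢᵃᵗ(T) = P. Interpolate ln Pᵢˢᵃᵗ = aᵢ + bᵢ/T.
  T = 325.6 K: ΣzᵢPᵢˢᵃᵗ = 148.03 kPa
  T = 356.1 K: ΣzᵢPᵢˢᵃᵗ = 355.61 kPa
  T = 340.9 K: ΣzᵢPᵢˢᵃᵗ = 232.78 kPa
  T = 348.5 K: ΣzᵢPᵢˢᵃᵗ = 288.60 kPa
  T = 344.7 K: ΣzᵢPᵢˢᵃᵗ = 259.40 kPa
  T = 346.6 K: ΣzᵢPᵢˢᵃᵗ = 273.67 kPa
Interpolating between 344.7 K and 346.6 K gives T ≈ 345.9 K.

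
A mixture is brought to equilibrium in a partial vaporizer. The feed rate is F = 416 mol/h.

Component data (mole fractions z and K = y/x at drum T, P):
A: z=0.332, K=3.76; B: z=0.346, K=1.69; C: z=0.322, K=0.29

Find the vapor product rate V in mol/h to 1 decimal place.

V = 298.9 mol/h

Rachford–Rice: g(V/F) = Σ zᵢ(Kᵢ−1)/(1+V/F(Kᵢ−1)) = 0.
Check two-phase: ΣzᵢKᵢ = 1.926 > 1 and Σzᵢ/Kᵢ = 1.403 > 1, so g(0) = 0.926 > 0 and g(1) = -0.403 < 0.
Newton–Raphson from V/F = 0.52:
  V/F = 0.520: g = 0.1896, g' = -0.924 → V/F = 0.725
  V/F = 0.725: g = -0.0069, g' = -1.044 → V/F = 0.719
Converged at V/F = 0.719.
Then V = V/F·F = 0.7186·416 = 298.9 mol/h and L = F − V = 117.1 mol/h.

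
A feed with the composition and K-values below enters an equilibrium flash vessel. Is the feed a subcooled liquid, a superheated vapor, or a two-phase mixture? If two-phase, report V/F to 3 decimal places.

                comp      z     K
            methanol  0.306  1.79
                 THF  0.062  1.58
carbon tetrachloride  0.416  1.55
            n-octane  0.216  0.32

ΣzᵢKᵢ = 1.360; Σzᵢ/Kᵢ = 1.154.
Both exceed 1, so a two-phase solution exists.
Rachford–Rice: g(ψ) = Σ zᵢ(Kᵢ−1)/(1+ψ(Kᵢ−1)) = 0.
Newton iteration, ψ⁰ = 0.5:
  ψ = 0.500: g = 0.1581, g' = -0.417 → ψ = 0.879
  ψ = 0.879: g = -0.0442, g' = -0.750 → ψ = 0.820
  ψ = 0.820: g = -0.0031, g' = -0.650 → ψ = 0.815
Converged at ψ = 0.815.

two-phase, V/F = 0.815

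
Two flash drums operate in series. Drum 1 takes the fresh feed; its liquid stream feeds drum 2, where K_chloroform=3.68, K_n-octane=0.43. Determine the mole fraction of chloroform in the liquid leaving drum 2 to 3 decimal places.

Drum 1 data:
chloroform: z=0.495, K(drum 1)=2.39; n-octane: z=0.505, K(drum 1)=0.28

x_chloroform (drum 2) = 0.175

Drum 1:
Rachford–Rice: g(ψ₁) = Σ zᵢ(Kᵢ−1)/(1+ψ₁(Kᵢ−1)) = 0.
Feasibility: ΣzᵢKᵢ = 1.324, Σzᵢ/Kᵢ = 2.011 — both > 1, two phases present.
Binary case is linear: z₁(K₁−1)(1+ψ₁(K₂−1)) + z₂(K₂−1)(1+ψ₁(K₁−1)) = 0
⇒ ψ₁ = [z₁(K₁−1)+z₂(K₂−1)] / [−(K₁−1)(K₂−1)] = 0.3245/1.0008 = 0.324
Drum-1 compositions:
  chloroform: x = 0.341, y = 0.816
  n-octane: x = 0.659, y = 0.184
Drum-2 feed = drum-1 liquid: z₂ = (0.3412, 0.6588).
Drum 2:
Binary case is linear: z₁(K₁−1)(1+ψ₂(K₂−1)) + z₂(K₂−1)(1+ψ₂(K₁−1)) = 0
⇒ ψ₂ = [z₁(K₁−1)+z₂(K₂−1)] / [−(K₁−1)(K₂−1)] = 0.5390/1.5276 = 0.353
  chloroform: x = 0.175, y = 0.645
  n-octane: x = 0.825, y = 0.355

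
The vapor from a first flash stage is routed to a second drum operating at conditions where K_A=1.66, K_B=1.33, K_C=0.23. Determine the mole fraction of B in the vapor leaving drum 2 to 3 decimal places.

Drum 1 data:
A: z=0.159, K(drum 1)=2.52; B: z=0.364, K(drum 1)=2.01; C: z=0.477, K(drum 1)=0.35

y_B (drum 2) = 0.602

Drum 1:
Material balance + equilibrium reduce to Σ zᵢ(Kᵢ−1)/(1+ψ₁(Kᵢ−1)) = 0.
g(0) = ΣzᵢKᵢ − 1 = 0.299 and g(1) = 1 − Σzᵢ/Kᵢ = -0.607, so a root lies in (0, 1).
Iterate (Newton) starting at ψ₁ = 0.5:
  ψ₁ = 0.500: g = -0.0777, g' = -0.725 → ψ₁ = 0.393
  ψ₁ = 0.393: g = -0.0018, g' = -0.698 → ψ₁ = 0.390
Converged at ψ₁ = 0.390.
Drum-1 compositions:
  A: x = 0.100, y = 0.252
  B: x = 0.261, y = 0.525
  C: x = 0.639, y = 0.224
Drum-2 feed = drum-1 vapor: z₂ = (0.2515, 0.5248, 0.2237).
Drum 2:
Rachford–Rice: g(ψ₂) = Σ zᵢ(Kᵢ−1)/(1+ψ₂(Kᵢ−1)) = 0.
Feasibility: ΣzᵢKᵢ = 1.167, Σzᵢ/Kᵢ = 1.519 — both > 1, two phases present.
Newton–Raphson from ψ₂ = 0.5:
  ψ₂ = 0.500: g = -0.0066, g' = -0.455 → ψ₂ = 0.486
  ψ₂ = 0.486: g = -0.0001, g' = -0.444 → ψ₂ = 0.485
Converged at ψ₂ = 0.485.
  A: x = 0.190, y = 0.316
  B: x = 0.452, y = 0.602
  C: x = 0.357, y = 0.082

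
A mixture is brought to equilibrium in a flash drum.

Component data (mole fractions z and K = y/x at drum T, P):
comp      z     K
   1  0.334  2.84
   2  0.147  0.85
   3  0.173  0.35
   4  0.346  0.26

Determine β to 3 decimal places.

Iterate (Newton) starting at β = 0.5:
  β = 0.500: g = -0.2768, g' = -0.948 → β = 0.208
  β = 0.208: g = -0.0111, g' = -0.957 → β = 0.197
Converged at β = 0.197.

β = 0.197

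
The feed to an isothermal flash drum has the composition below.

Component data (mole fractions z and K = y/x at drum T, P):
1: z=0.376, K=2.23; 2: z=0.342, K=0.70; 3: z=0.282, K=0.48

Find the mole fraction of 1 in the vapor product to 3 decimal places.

y_1 = 0.553

Rachford–Rice: g(ψ) = Σ zᵢ(Kᵢ−1)/(1+ψ(Kᵢ−1)) = 0.
g(0) = ΣzᵢKᵢ − 1 = 0.213 and g(1) = 1 − Σzᵢ/Kᵢ = -0.245, so a root lies in (0, 1).
Iterate (Newton) starting at ψ = 0.5:
  ψ = 0.500: g = -0.0325, g' = -0.400 → ψ = 0.419
  ψ = 0.419: g = 0.0005, g' = -0.413 → ψ = 0.420
Converged at ψ = 0.420.
Compositions from xᵢ = zᵢ/(1+ψ(Kᵢ−1)), yᵢ = Kᵢxᵢ:
  1: x = 0.248, y = 0.553
  2: x = 0.391, y = 0.274
  3: x = 0.361, y = 0.173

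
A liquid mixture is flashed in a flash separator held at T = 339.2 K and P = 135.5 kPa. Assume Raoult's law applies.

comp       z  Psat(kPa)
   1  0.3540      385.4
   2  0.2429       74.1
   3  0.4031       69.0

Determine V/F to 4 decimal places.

Raoult's law: Kᵢ = Pᵢˢᵃᵗ/P = Pᵢˢᵃᵗ/135.5.
  K_1 = 385.4/135.5 = 2.844280, K_2 = 74.1/135.5 = 0.546863, K_3 = 69.0/135.5 = 0.509225
Newton iteration, V/F⁰ = 0.5:
  V/F = 0.5000: g = -0.06481, g' = -0.5798 → V/F = 0.3882
  V/F = 0.3882: g = 0.00251, g' = -0.6305 → V/F = 0.3922
Converged at V/F = 0.3922.

V/F = 0.3922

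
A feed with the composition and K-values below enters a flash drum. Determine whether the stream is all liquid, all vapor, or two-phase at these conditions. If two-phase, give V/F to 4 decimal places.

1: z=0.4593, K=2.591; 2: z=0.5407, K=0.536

ΣzᵢKᵢ = 1.4799; Σzᵢ/Kᵢ = 1.1860.
Both exceed 1, so a two-phase solution exists.
Material balance + equilibrium reduce to Σ zᵢ(Kᵢ−1)/(1+ψ(Kᵢ−1)) = 0.
Binary case is linear: z₁(K₁−1)(1+ψ(K₂−1)) + z₂(K₂−1)(1+ψ(K₁−1)) = 0
⇒ ψ = [z₁(K₁−1)+z₂(K₂−1)] / [−(K₁−1)(K₂−1)] = 0.47986/0.73822 = 0.6500

two-phase, V/F = 0.6500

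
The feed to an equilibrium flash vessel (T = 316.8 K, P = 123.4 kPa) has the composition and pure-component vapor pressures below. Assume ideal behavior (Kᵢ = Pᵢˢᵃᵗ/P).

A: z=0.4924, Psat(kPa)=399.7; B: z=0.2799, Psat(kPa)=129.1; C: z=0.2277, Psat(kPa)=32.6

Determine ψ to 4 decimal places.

ψ = 0.8001

Raoult's law: Kᵢ = Pᵢˢᵃᵗ/P = Pᵢˢᵃᵗ/123.4.
  K_A = 399.7/123.4 = 3.239060, K_B = 129.1/123.4 = 1.046191, K_C = 32.6/123.4 = 0.264182
Let ψ = V/F and solve Σ zᵢ(Kᵢ−1)/(1+ψ(Kᵢ−1)) = 0.
g(0) = ΣzᵢKᵢ − 1 = 0.9479 and g(1) = 1 − Σzᵢ/Kᵢ = -0.2815, so a root lies in (0, 1).
Iterate (Newton) starting at ψ = 0.39:
  ψ = 0.3900: g = 0.36628, g' = -0.9466 → ψ = 0.7770
  ψ = 0.7770: g = 0.02372, g' = -1.0015 → ψ = 0.8006
  ψ = 0.8006: g = -0.00053, g' = -1.0474 → ψ = 0.8001
Converged at ψ = 0.8001.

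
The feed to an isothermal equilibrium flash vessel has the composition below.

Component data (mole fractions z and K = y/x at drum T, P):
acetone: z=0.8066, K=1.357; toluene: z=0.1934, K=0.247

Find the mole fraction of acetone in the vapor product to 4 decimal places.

Binary case is linear: z₁(K₁−1)(1+ψ(K₂−1)) + z₂(K₂−1)(1+ψ(K₁−1)) = 0
⇒ ψ = [z₁(K₁−1)+z₂(K₂−1)] / [−(K₁−1)(K₂−1)] = 0.14233/0.26882 = 0.5294
Compositions from xᵢ = zᵢ/(1+ψ(Kᵢ−1)), yᵢ = Kᵢxᵢ:
  acetone: x = 0.6784, y = 0.9206
  toluene: x = 0.3216, y = 0.0794

y_acetone = 0.9206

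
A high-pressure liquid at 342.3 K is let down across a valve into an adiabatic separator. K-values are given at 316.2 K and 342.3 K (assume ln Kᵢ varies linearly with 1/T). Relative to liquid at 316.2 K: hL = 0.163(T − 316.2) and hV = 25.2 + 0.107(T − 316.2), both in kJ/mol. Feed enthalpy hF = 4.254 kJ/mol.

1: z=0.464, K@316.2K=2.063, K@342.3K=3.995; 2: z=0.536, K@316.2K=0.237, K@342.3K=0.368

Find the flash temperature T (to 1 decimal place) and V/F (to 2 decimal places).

T = 318.1 K, V/F = 0.16

Adiabatic flash: solve Rachford–Rice at each trial T, then check hF = ψ·hV(T) + (1−ψ)·hL(T).
  T = 316.2 K: K = (2.063, 0.237), RR gives ψ = 0.104, H_out = 2.618 kJ/mol
  T = 342.3 K: K = (3.995, 0.368), RR gives ψ = 0.555, H_out = 17.434 kJ/mol
  T = 329.2 K: K = (2.905, 0.298), RR gives ψ = 0.379, H_out = 11.401 kJ/mol
  T = 322.7 K: K = (2.457, 0.266), RR gives ψ = 0.264, H_out = 7.625 kJ/mol
  T = 319.4 K: K = (2.250, 0.251), RR gives ψ = 0.191, H_out = 5.296 kJ/mol
  T = 317.8 K: K = (2.155, 0.244), RR gives ψ = 0.150, H_out = 4.019 kJ/mol
Linear interpolation between T = 317.8 (H_out = 4.019) and T = 319.4 (H_out = 5.296) on hF = 4.254 gives T ≈ 318.1 K, at which ψ = 0.16.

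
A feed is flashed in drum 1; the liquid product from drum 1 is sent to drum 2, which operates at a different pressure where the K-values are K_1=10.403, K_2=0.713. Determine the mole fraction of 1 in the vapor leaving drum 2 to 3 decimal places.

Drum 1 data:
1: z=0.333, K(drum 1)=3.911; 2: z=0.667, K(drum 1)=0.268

Drum 1:
Material balance + equilibrium reduce to Σ zᵢ(Kᵢ−1)/(1+ψ₁(Kᵢ−1)) = 0.
Check two-phase: ΣzᵢKᵢ = 1.481 > 1 and Σzᵢ/Kᵢ = 2.574 > 1, so g(0) = 0.481 > 0 and g(1) = -1.574 < 0.
Iterate (Newton) starting at ψ₁ = 0.5:
  ψ₁ = 0.500: g = -0.3753, g' = -1.357 → ψ₁ = 0.223
  ψ₁ = 0.223: g = 0.0036, g' = -1.547 → ψ₁ = 0.226
Converged at ψ₁ = 0.226.
Drum-1 compositions:
  1: x = 0.201, y = 0.786
  2: x = 0.799, y = 0.214
Drum-2 feed = drum-1 liquid: z₂ = (0.2009, 0.7991).
Drum 2:
Rachford–Rice: g(ψ₂) = Σ zᵢ(Kᵢ−1)/(1+ψ₂(Kᵢ−1)) = 0.
g(0) = ΣzᵢKᵢ − 1 = 1.660 and g(1) = 1 − Σzᵢ/Kᵢ = -0.140, so a root lies in (0, 1).
Binary case is linear: z₁(K₁−1)(1+ψ₂(K₂−1)) + z₂(K₂−1)(1+ψ₂(K₁−1)) = 0
⇒ ψ₂ = [z₁(K₁−1)+z₂(K₂−1)] / [−(K₁−1)(K₂−1)] = 1.6600/2.6987 = 0.615
  1: x = 0.030, y = 0.308
  2: x = 0.970, y = 0.692

y_1 (drum 2) = 0.308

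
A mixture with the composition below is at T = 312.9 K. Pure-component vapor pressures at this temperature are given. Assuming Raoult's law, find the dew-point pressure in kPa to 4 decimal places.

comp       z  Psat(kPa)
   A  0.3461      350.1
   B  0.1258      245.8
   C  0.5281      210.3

Pdew = 249.2804 kPa

At the dew point ψ → 1, so Σzᵢ/Kᵢ = 1 with Kᵢ = Pᵢˢᵃᵗ/P ⇒ 1/P = Σzᵢ/Pᵢˢᵃᵗ.
1/P = 0.3461/350.1 + 0.1258/245.8 + 0.5281/210.3 = 0.0040115 ⇒ P = 249.2804 kPa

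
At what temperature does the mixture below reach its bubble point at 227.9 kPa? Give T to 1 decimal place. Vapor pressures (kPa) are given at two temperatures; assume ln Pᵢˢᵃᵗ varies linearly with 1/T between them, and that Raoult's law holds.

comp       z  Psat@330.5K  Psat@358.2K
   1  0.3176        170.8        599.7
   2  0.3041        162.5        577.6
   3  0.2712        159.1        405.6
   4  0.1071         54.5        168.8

T = 339.5 K

Bubble-point temperature: ΣzᵢPᵢˢᵃᵗ(T) = P. Interpolate ln Pᵢˢᵃᵗ = aᵢ + bᵢ/T.
  T = 330.5 K: ΣzᵢPᵢˢᵃᵗ = 152.65 kPa
  T = 358.2 K: ΣzᵢPᵢˢᵃᵗ = 494.19 kPa
  T = 344.4 K: ΣzᵢPᵢˢᵃᵗ = 281.12 kPa
  T = 337.4 K: ΣzᵢPᵢˢᵃᵗ = 207.86 kPa
  T = 340.9 K: ΣzᵢPᵢˢᵃᵗ = 242.07 kPa
  T = 339.1 K: ΣzᵢPᵢˢᵃᵗ = 223.90 kPa
Interpolating between 339.1 K and 340.9 K gives T ≈ 339.5 K.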